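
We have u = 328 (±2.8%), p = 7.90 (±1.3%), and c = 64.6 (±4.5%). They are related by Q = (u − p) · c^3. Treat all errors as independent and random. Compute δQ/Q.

Let w = u − p = 320. δw = √(δu² + δp²) = √(84.3 + 0.0105) = 9.18, so δw/w = 0.0287.
Q is then a monomial in w, c:
δQ/Q = √((δw/w)² + (3·δc/c)²) = √(0.000823 + 0.0182) = 0.138

0.138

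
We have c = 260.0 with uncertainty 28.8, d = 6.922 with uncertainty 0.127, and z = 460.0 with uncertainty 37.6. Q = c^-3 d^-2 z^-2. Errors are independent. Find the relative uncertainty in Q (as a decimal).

0.372

For a monomial Q ∝ c^-3, d^-2, z^-2, fractional errors add in quadrature:
  (-3·δc/c)² = (-3×0.111)² = 0.110;  (-2·δd/d)² = (-2×0.0183)² = 0.00135;  (-2·δz/z)² = (-2×0.0817)² = 0.0267
δQ/Q = √(0.139) = 0.372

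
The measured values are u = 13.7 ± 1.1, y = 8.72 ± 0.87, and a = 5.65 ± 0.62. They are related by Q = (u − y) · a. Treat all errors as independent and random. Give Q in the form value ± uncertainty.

28.1 ± 8.50

Let w = u − y = 4.98. δw = √(δu² + δy²) = √(1.21 + 0.757) = 1.40, so δw/w = 0.282.
Q is then a monomial in w, a:
δQ/Q = √((δw/w)² + (1·δa/a)²) = √(0.0793 + 0.0120) = 0.302
Q = 28.1, so δQ = 0.302 × 28.1 = 8.50.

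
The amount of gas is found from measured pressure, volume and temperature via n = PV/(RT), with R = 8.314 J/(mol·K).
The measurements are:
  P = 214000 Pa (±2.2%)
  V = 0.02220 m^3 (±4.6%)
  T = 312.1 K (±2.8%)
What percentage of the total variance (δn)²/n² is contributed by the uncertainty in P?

(δn/n)² = (1·δP/P)² + (1·δV/V)² + (-1·δT/T)²
  P term: (1×0.0220)² = 0.000484
  V term: (1×0.0460)² = 0.00212
  T term: (-1×0.0280)² = 0.000784
Total = 0.00338. Share from P = 0.000484/0.00338 = 0.143.

14.3%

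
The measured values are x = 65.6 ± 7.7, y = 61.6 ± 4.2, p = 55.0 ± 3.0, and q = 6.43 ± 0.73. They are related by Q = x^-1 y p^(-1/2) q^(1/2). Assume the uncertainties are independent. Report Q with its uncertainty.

0.321 ± 0.0480

For a monomial Q ∝ x^-1, y, p^(-1/2), q^(1/2), fractional errors add in quadrature:
  (-1·δx/x)² = (-1×0.117)² = 0.0138;  (1·δy/y)² = (1×0.0682)² = 0.00465;  (−½·δp/p)² = (-0.5×0.0545)² = 0.000744;  (½·δq/q)² = (0.5×0.114)² = 0.00322
δQ/Q = √(0.0224) = 0.150
Q = 0.321, so δQ = 0.150 × 0.321 = 0.0480.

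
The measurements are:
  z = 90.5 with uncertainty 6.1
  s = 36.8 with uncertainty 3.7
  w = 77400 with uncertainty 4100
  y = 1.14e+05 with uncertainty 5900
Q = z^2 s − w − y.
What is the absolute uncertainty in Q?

Let p = z^2·s = 3.01e+05. δp/p = √((2·δz/z)² + (1·δs/s)²) = √(0.0182 + 0.0101) = 0.168, so δp = 50700.
Q = p − w − y: δQ = √(δp² + δw² + δy²) = √(2.57e+09 + 1.68e+07 + 3.48e+07) = 51200

51200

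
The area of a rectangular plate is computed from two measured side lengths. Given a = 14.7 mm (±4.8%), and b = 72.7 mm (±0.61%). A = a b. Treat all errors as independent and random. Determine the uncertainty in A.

51.7 mm^2

Products/powers → add relative errors in quadrature, weighted by exponent:
  (1·δa/a)² = (1×0.0480)² = 0.00230;  (1·δb/b)² = (1×0.00610)² = 3.72e-05
δA/A = √(0.00234) = 0.0484
A = 1070 mm^2, so δA = 0.0484 × 1070 = 51.7 mm^2.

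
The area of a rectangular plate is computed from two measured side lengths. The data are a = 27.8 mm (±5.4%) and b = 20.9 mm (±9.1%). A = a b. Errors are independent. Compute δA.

Each factor contributes (exponent × relative error)² to (δA/A)²:
  (1·δa/a)² = (1×0.0540)² = 0.00292;  (1·δb/b)² = (1×0.0910)² = 0.00828
δA/A = √(0.0112) = 0.106
A = 581 mm^2, so δA = 0.106 × 581 = 61.5 mm^2.

61.5 mm^2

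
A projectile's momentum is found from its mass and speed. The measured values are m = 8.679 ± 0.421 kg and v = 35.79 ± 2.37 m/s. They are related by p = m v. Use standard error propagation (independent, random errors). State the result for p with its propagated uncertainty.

310.6 ± 25.5 kg·m/s

Relative error in a monomial: (δp/p)² = Σ (nᵢ · δxᵢ/xᵢ)².
  (1·δm/m)² = (1×0.0485)² = 0.00235;  (1·δv/v)² = (1×0.0662)² = 0.00439
δp/p = √(0.00674) = 0.0821
p = 310.6 kg·m/s, so δp = 0.0821 × 310.6 = 25.5 kg·m/s.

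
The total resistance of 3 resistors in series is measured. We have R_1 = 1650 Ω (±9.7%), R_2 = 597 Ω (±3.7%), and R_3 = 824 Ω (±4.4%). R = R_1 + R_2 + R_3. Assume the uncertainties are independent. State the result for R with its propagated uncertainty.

3070 ± 166 Ω

Sums and differences: (δR)² = Σ (cᵢ δxᵢ)².
  (δR_1)² = 25600;  (δR_2)² = 488;  (δR_3)² = 1310
δR = √(27400) = 166 Ω
R = 3070 Ω.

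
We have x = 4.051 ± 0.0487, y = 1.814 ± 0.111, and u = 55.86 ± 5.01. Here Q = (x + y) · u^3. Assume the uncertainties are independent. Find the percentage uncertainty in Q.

27.0%

Let w = x + y = 5.865. δw = √(δx² + δy²) = √(0.00237 + 0.0123) = 0.121, so δw/w = 0.0207.
Q is then a monomial in w, u:
δQ/Q = √((δw/w)² + (3·δu/u)²) = √(0.000427 + 0.0724) = 0.270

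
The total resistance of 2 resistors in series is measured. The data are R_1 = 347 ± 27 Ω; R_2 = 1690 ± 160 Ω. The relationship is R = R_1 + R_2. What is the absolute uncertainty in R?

For a sum/difference, combine absolute errors in quadrature:
  (δR_1)² = 729;  (δR_2)² = 25600
δR = √(26300) = 162 Ω

162 Ω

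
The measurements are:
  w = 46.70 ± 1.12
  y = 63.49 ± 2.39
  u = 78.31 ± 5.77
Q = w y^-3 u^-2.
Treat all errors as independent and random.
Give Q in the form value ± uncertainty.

(2.976 ± 0.557) × 10^-8

Products/powers → add relative errors in quadrature, weighted by exponent:
  (1·δw/w)² = (1×0.0240)² = 0.000575;  (-3·δy/y)² = (-3×0.0376)² = 0.0128;  (-2·δu/u)² = (-2×0.0737)² = 0.0217
δQ/Q = √(0.0350) = 0.187
Q = 2.976e-08, so δQ = 0.187 × 2.976e-08 = 5.57e-09.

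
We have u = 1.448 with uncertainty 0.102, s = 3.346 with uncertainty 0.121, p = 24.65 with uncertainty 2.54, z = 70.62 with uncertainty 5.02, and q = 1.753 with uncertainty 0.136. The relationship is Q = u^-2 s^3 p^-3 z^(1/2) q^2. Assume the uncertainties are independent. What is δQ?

0.0120

Each factor contributes (exponent × relative error)² to (δQ/Q)²:
  (-2·δu/u)² = (-2×0.0704)² = 0.0198;  (3·δs/s)² = (3×0.0362)² = 0.0118;  (-3·δp/p)² = (-3×0.103)² = 0.0956;  (½·δz/z)² = (0.5×0.0711)² = 0.00126;  (2·δq/q)² = (2×0.0776)² = 0.0241
δQ/Q = √(0.153) = 0.391
Q = 0.03080, so δQ = 0.391 × 0.03080 = 0.0120.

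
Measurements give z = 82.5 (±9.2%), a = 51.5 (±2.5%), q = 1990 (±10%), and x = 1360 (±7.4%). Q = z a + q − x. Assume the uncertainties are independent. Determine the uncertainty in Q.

462

Let p = z·a = 4250. δp/p = √((1·δz/z)² + (1·δa/a)²) = √(0.00846 + 0.000625) = 0.0953, so δp = 405.
Q = p + q − x: δQ = √(δp² + δq² + δx²) = √(1.64e+05 + 39600 + 10100) = 462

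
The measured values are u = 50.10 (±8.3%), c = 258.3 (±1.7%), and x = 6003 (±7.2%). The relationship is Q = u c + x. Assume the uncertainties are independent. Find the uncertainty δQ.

1180

Let p = u·c = 12940. δp/p = √((1·δu/u)² + (1·δc/c)²) = √(0.00689 + 0.000289) = 0.0847, so δp = 1100.
Q = p + x: δQ = √(δp² + δx²) = √(1.2e+06 + 1.87e+05) = 1180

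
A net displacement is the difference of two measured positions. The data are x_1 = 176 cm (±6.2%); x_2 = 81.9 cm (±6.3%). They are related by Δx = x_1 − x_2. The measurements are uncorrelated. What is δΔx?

12.1 cm

Δx is a linear combination, so absolute uncertainties add in quadrature:
  (δx_1)² = 119;  (δx_2)² = 26.6
δΔx = √(146) = 12.1 cm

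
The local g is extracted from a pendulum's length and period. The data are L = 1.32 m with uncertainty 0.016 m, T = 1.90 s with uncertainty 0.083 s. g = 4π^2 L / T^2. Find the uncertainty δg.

1.27 m/s^2

Relative error in a monomial: (δg/g)² = Σ (nᵢ · δxᵢ/xᵢ)².
  (1·δL/L)² = (1×0.0121)² = 0.000147;  (-2·δT/T)² = (-2×0.0437)² = 0.00763
δg/g = √(0.00778) = 0.0882
g = 14.4 m/s^2, so δg = 0.0882 × 14.4 = 1.27 m/s^2.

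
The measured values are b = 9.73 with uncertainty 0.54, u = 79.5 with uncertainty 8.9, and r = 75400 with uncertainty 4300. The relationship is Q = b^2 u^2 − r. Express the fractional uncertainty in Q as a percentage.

Let p = b^2·u^2 = 5.98e+05. δp/p = √((2·δb/b)² + (2·δu/u)²) = √(0.0123 + 0.0501) = 0.250, so δp = 1.5e+05.
Q = p − r: δQ = √(δp² + δr²) = √(2.24e+10 + 1.85e+07) = 1.5e+05
Q = 5.23e+05, so δQ/Q = 1.5e+05/5.23e+05 = 0.286.

28.6%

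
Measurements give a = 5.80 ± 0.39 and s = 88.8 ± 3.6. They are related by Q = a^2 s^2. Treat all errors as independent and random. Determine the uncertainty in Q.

Q is a product of powers, so relative uncertainties combine in quadrature:
  (2·δa/a)² = (2×0.0672)² = 0.0181;  (2·δs/s)² = (2×0.0405)² = 0.00657
δQ/Q = √(0.0247) = 0.157
Q = 2.65e+05, so δQ = 0.157 × 2.65e+05 = 41700.

41700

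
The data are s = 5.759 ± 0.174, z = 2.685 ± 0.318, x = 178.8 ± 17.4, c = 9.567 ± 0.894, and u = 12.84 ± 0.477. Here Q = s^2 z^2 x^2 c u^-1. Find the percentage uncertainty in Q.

32.8%

Each factor contributes (exponent × relative error)² to (δQ/Q)²:
  (2·δs/s)² = (2×0.0302)² = 0.00365;  (2·δz/z)² = (2×0.118)² = 0.0561;  (2·δx/x)² = (2×0.0973)² = 0.0379;  (1·δc/c)² = (1×0.0934)² = 0.00873;  (-1·δu/u)² = (-1×0.0371)² = 0.00138
δQ/Q = √(0.108) = 0.328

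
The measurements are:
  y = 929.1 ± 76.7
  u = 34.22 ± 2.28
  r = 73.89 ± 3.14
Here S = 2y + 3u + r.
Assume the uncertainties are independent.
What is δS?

154

Sums and differences: (δS)² = Σ (cᵢ δxᵢ)².
  (2·δy)² = 23500;  (3·δu)² = 46.8;  (δr)² = 9.86
δS = √(23600) = 154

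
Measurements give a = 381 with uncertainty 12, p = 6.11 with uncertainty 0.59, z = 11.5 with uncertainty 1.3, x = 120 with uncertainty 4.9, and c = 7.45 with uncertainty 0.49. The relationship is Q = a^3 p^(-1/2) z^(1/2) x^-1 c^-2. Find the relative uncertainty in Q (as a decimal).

0.183

Q is a product of powers, so relative uncertainties combine in quadrature:
  (3·δa/a)² = (3×0.0315)² = 0.00893;  (−½·δp/p)² = (-0.5×0.0966)² = 0.00233;  (½·δz/z)² = (0.5×0.113)² = 0.00319;  (-1·δx/x)² = (-1×0.0408)² = 0.00167;  (-2·δc/c)² = (-2×0.0658)² = 0.0173
δQ/Q = √(0.0334) = 0.183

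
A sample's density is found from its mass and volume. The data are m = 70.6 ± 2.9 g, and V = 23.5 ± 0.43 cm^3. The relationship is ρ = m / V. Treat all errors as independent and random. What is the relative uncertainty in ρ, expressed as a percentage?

Products/powers → add relative errors in quadrature, weighted by exponent:
  (1·δm/m)² = (1×0.0411)² = 0.00169;  (-1·δV/V)² = (-1×0.0183)² = 0.000335
δρ/ρ = √(0.00202) = 0.0450

4.50%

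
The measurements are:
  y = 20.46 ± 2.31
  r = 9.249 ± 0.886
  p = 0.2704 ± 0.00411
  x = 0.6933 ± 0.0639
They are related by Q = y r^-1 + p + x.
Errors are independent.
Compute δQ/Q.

0.105

Let w = y·r^-1 = 2.212. δw/w = √((1·δy/y)² + (-1·δr/r)²) = √(0.0127 + 0.00918) = 0.148, so δw = 0.328.
Q = w + p + x: δQ = √(δw² + δp² + δx²) = √(0.107 + 1.69e-05 + 0.00408) = 0.334
Q = 3.176, so δQ/Q = 0.334/3.176 = 0.105.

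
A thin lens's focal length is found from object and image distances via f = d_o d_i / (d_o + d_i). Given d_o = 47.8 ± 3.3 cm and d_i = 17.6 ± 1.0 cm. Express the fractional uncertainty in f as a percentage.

4.55%

∂f/∂d_o = (d_i/(d_o+d_i))² = 0.0724;  ∂f/∂d_i = (d_o/(d_o+d_i))² = 0.534
δf = √((∂f/∂d_o · δd_o)² + (∂f/∂d_i · δd_i)²) = √(0.0571 + 0.285) = 0.585 cm
f = 12.9 cm, so δf/f = 0.585/12.9 = 0.0455.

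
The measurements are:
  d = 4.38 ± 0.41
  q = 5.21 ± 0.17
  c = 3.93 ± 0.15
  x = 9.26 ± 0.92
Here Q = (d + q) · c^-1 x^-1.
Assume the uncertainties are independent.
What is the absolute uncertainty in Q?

0.0306

Let u = d + q = 9.59. δu = √(δd² + δq²) = √(0.168 + 0.0289) = 0.444, so δu/u = 0.0463.
Q is then a monomial in u, c, x:
δQ/Q = √((δu/u)² + (-1·δc/c)² + (-1·δx/x)²) = √(0.00214 + 0.00146 + 0.00987) = 0.116
Q = 0.264, so δQ = 0.116 × 0.264 = 0.0306.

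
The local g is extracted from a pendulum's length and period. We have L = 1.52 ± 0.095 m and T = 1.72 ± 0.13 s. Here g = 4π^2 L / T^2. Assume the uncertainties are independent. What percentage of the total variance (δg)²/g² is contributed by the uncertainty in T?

85.4%

(δg/g)² = (1·δL/L)² + (-2·δT/T)²
  L term: (1×0.0625)² = 0.00391
  T term: (-2×0.0756)² = 0.0229
Total = 0.0268. Share from T = 0.0229/0.0268 = 0.854.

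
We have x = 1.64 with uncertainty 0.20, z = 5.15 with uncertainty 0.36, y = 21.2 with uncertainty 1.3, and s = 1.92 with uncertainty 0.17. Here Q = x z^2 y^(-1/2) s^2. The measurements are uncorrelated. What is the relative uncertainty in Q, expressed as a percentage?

Q is a product of powers, so relative uncertainties combine in quadrature:
  (1·δx/x)² = (1×0.122)² = 0.0149;  (2·δz/z)² = (2×0.0699)² = 0.0195;  (−½·δy/y)² = (-0.5×0.0613)² = 0.000940;  (2·δs/s)² = (2×0.0885)² = 0.0314
δQ/Q = √(0.0667) = 0.258

25.8%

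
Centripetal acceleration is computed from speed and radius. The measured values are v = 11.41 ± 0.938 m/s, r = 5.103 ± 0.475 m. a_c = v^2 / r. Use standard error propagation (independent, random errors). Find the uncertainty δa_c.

For a monomial a_c ∝ v^2, r^-1, fractional errors add in quadrature:
  (2·δv/v)² = (2×0.0822)² = 0.0270;  (-1·δr/r)² = (-1×0.0931)² = 0.00866
δa_c/a_c = √(0.0357) = 0.189
a_c = 25.51 m/s^2, so δa_c = 0.189 × 25.51 = 4.82 m/s^2.

4.82 m/s^2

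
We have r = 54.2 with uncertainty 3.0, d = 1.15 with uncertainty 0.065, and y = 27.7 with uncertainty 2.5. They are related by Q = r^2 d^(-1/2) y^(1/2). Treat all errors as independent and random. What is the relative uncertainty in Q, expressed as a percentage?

Q is a product of powers, so relative uncertainties combine in quadrature:
  (2·δr/r)² = (2×0.0554)² = 0.0123;  (−½·δd/d)² = (-0.5×0.0565)² = 0.000799;  (½·δy/y)² = (0.5×0.0903)² = 0.00204
δQ/Q = √(0.0151) = 0.123

12.3%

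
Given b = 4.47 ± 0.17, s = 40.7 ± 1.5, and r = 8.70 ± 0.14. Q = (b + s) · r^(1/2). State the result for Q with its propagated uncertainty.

Let u = b + s = 45.2. δu = √(δb² + δs²) = √(0.0289 + 2.25) = 1.51, so δu/u = 0.0334.
Q is then a monomial in u, r:
δQ/Q = √((δu/u)² + (½·δr/r)²) = √(0.00112 + 6.47e-05) = 0.0344
Q = 133, so δQ = 0.0344 × 133 = 4.58.

133 ± 4.58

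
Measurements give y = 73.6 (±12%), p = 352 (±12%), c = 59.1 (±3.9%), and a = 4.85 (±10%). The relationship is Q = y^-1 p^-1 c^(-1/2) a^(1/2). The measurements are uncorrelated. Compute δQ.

1.97e-06

Relative error in a monomial: (δQ/Q)² = Σ (nᵢ · δxᵢ/xᵢ)².
  (-1·δy/y)² = (-1×0.120)² = 0.0144;  (-1·δp/p)² = (-1×0.120)² = 0.0144;  (−½·δc/c)² = (-0.5×0.0390)² = 0.000380;  (½·δa/a)² = (0.5×0.100)² = 0.00250
δQ/Q = √(0.0317) = 0.178
Q = 1.11e-05, so δQ = 0.178 × 1.11e-05 = 1.97e-06.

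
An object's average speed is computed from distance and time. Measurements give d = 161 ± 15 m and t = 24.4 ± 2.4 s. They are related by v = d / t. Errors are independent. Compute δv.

0.894 m/s

Each factor contributes (exponent × relative error)² to (δv/v)²:
  (1·δd/d)² = (1×0.0932)² = 0.00868;  (-1·δt/t)² = (-1×0.0984)² = 0.00967
δv/v = √(0.0184) = 0.135
v = 6.60 m/s, so δv = 0.135 × 6.60 = 0.894 m/s.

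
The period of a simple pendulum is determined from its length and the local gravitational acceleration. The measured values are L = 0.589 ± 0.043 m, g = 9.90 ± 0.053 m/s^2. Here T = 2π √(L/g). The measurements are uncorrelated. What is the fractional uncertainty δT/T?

Each factor contributes (exponent × relative error)² to (δT/T)²:
  (½·δL/L)² = (0.5×0.0730)² = 0.00133;  (−½·δg/g)² = (-0.5×0.00535)² = 7.17e-06
δT/T = √(0.00134) = 0.0366

0.0366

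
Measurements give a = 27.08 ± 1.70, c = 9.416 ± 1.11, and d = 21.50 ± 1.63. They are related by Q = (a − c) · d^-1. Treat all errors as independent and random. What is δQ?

0.113

Let u = a − c = 17.66. δu = √(δa² + δc²) = √(2.89 + 1.23) = 2.03, so δu/u = 0.115.
Q is then a monomial in u, d:
δQ/Q = √((δu/u)² + (-1·δd/d)²) = √(0.0132 + 0.00575) = 0.138
Q = 0.8216, so δQ = 0.138 × 0.8216 = 0.113.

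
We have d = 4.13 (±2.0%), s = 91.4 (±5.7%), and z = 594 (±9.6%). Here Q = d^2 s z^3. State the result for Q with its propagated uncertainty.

(3.27 ± 0.968) × 10^11

Relative error in a monomial: (δQ/Q)² = Σ (nᵢ · δxᵢ/xᵢ)².
  (2·δd/d)² = (2×0.0200)² = 0.00160;  (1·δs/s)² = (1×0.0570)² = 0.00325;  (3·δz/z)² = (3×0.0960)² = 0.0829
δQ/Q = √(0.0878) = 0.296
Q = 3.27e+11, so δQ = 0.296 × 3.27e+11 = 9.68e+10.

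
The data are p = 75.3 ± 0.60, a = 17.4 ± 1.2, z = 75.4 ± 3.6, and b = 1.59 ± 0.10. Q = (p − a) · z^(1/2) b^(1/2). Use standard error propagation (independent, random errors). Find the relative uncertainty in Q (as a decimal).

0.0458

Let u = p − a = 57.9. δu = √(δp² + δa²) = √(0.360 + 1.44) = 1.34, so δu/u = 0.0232.
Q is then a monomial in u, z, b:
δQ/Q = √((δu/u)² + (½·δz/z)² + (½·δb/b)²) = √(0.000537 + 0.000570 + 0.000989) = 0.0458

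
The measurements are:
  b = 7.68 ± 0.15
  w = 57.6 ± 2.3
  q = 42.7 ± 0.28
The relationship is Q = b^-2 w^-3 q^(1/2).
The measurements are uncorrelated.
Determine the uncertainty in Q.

Relative error in a monomial: (δQ/Q)² = Σ (nᵢ · δxᵢ/xᵢ)².
  (-2·δb/b)² = (-2×0.0195)² = 0.00153;  (-3·δw/w)² = (-3×0.0399)² = 0.0144;  (½·δq/q)² = (0.5×0.00656)² = 1.07e-05
δQ/Q = √(0.0159) = 0.126
Q = 5.8e-07, so δQ = 0.126 × 5.8e-07 = 7.31e-08.

7.31e-08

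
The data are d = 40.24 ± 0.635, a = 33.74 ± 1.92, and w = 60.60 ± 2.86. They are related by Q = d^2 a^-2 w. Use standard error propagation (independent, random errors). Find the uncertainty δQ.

Products/powers → add relative errors in quadrature, weighted by exponent:
  (2·δd/d)² = (2×0.0158)² = 0.000996;  (-2·δa/a)² = (-2×0.0569)² = 0.0130;  (1·δw/w)² = (1×0.0472)² = 0.00223
δQ/Q = √(0.0162) = 0.127
Q = 86.20, so δQ = 0.127 × 86.20 = 11.0.

11.0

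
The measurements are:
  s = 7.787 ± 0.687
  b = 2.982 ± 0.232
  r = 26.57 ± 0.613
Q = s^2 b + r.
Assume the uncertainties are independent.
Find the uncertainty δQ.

Let p = s^2·b = 180.8. δp/p = √((2·δs/s)² + (1·δb/b)²) = √(0.0311 + 0.00605) = 0.193, so δp = 34.9.
Q = p + r: δQ = √(δp² + δr²) = √(1220 + 0.376) = 34.9

34.9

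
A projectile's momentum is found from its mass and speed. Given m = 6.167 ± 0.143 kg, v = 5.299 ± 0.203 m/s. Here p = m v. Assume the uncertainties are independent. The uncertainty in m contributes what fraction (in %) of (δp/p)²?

26.8%

(δp/p)² = (1·δm/m)² + (1·δv/v)²
  m term: (1×0.0232)² = 0.000538
  v term: (1×0.0383)² = 0.00147
Total = 0.00201. Share from m = 0.000538/0.00201 = 0.268.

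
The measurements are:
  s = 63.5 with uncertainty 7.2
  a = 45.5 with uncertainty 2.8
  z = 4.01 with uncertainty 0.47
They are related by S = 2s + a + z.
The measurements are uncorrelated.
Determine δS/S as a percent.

8.32%

Sums and differences: (δS)² = Σ (cᵢ δxᵢ)².
  (2·δs)² = 207;  (δa)² = 7.84;  (δz)² = 0.221
δS = √(215) = 14.7
S = 177, so δS/S = 14.7/177 = 0.0832.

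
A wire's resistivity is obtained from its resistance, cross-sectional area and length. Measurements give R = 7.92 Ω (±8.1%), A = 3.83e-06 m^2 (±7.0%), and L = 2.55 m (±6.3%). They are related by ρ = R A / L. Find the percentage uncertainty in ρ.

12.4%

For a monomial ρ ∝ R, A, L^-1, fractional errors add in quadrature:
  (1·δR/R)² = (1×0.0810)² = 0.00656;  (1·δA/A)² = (1×0.0700)² = 0.00490;  (-1·δL/L)² = (-1×0.0630)² = 0.00397
δρ/ρ = √(0.0154) = 0.124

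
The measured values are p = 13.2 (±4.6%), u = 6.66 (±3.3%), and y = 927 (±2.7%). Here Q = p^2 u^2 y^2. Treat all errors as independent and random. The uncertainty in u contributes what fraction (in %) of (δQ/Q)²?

27.7%

(δQ/Q)² = (2·δp/p)² + (2·δu/u)² + (2·δy/y)²
  p term: (2×0.0460)² = 0.00846
  u term: (2×0.0330)² = 0.00436
  y term: (2×0.0270)² = 0.00292
Total = 0.0157. Share from u = 0.00436/0.0157 = 0.277.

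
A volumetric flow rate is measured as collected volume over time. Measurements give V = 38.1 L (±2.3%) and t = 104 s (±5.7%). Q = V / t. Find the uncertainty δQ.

For a monomial Q ∝ V, t^-1, fractional errors add in quadrature:
  (1·δV/V)² = (1×0.0230)² = 0.000529;  (-1·δt/t)² = (-1×0.0570)² = 0.00325
δQ/Q = √(0.00378) = 0.0615
Q = 0.366 L/s, so δQ = 0.0615 × 0.366 = 0.0225 L/s.

0.0225 L/s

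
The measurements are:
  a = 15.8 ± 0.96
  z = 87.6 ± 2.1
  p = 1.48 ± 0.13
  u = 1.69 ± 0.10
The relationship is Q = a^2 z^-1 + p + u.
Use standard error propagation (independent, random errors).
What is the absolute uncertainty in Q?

0.389

Let w = a^2·z^-1 = 2.85. δw/w = √((2·δa/a)² + (-1·δz/z)²) = √(0.0148 + 0.000575) = 0.124, so δw = 0.353.
Q = w + p + u: δQ = √(δw² + δp² + δu²) = √(0.125 + 0.0169 + 0.0100) = 0.389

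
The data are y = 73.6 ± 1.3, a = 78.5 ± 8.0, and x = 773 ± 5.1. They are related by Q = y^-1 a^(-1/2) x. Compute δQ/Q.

0.0543

Since Q is a product/quotient, work with relative uncertainties:
  (-1·δy/y)² = (-1×0.0177)² = 0.000312;  (−½·δa/a)² = (-0.5×0.102)² = 0.00260;  (1·δx/x)² = (1×0.00660)² = 4.35e-05
δQ/Q = √(0.00295) = 0.0543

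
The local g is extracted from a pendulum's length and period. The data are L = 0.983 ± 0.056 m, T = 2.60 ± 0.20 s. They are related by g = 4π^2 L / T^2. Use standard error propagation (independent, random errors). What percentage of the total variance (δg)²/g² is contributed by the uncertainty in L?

(δg/g)² = (1·δL/L)² + (-2·δT/T)²
  L term: (1×0.0570)² = 0.00325
  T term: (-2×0.0769)² = 0.0237
Total = 0.0269. Share from L = 0.00325/0.0269 = 0.121.

12.1%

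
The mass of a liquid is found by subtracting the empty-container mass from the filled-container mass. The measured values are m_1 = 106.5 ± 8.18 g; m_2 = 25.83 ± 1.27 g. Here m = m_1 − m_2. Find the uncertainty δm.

Sums and differences: (δm)² = Σ (cᵢ δxᵢ)².
  (δm_1)² = 66.9;  (δm_2)² = 1.61
δm = √(68.5) = 8.28 g

8.28 g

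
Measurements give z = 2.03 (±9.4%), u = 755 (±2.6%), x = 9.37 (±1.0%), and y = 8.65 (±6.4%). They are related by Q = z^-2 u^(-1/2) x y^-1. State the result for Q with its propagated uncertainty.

Since Q is a product/quotient, work with relative uncertainties:
  (-2·δz/z)² = (-2×0.0940)² = 0.0353;  (−½·δu/u)² = (-0.5×0.0260)² = 0.000169;  (1·δx/x)² = (1×0.0100)² = 0.000100;  (-1·δy/y)² = (-1×0.0640)² = 0.00410
δQ/Q = √(0.0397) = 0.199
Q = 0.00957, so δQ = 0.199 × 0.00957 = 0.00191.

0.00957 ± 0.00191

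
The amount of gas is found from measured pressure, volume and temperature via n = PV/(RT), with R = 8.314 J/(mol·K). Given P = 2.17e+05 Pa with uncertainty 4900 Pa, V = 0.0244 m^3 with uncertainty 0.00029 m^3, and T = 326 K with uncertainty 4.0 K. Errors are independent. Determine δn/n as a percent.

Since n is a product/quotient, work with relative uncertainties:
  (1·δP/P)² = (1×0.0226)² = 0.000510;  (1·δV/V)² = (1×0.0119)² = 0.000141;  (-1·δT/T)² = (-1×0.0123)² = 0.000151
δn/n = √(0.000802) = 0.0283

2.83%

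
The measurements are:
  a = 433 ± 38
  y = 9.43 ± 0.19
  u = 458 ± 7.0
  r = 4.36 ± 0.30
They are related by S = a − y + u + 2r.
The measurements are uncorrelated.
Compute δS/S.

Each term contributes (cᵢ δxᵢ)² to (δS)²:
  (δa)² = 1440;  (δy)² = 0.0361;  (δu)² = 49.0;  (2·δr)² = 0.360
δS = √(1490) = 38.6
S = 890, so δS/S = 38.6/890 = 0.0434.

0.0434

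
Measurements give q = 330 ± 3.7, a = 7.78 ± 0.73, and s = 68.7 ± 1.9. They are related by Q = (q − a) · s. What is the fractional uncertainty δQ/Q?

0.0300

Let u = q − a = 322. δu = √(δq² + δa²) = √(13.7 + 0.533) = 3.77, so δu/u = 0.0117.
Q is then a monomial in u, s:
δQ/Q = √((δu/u)² + (1·δs/s)²) = √(0.000137 + 0.000765) = 0.0300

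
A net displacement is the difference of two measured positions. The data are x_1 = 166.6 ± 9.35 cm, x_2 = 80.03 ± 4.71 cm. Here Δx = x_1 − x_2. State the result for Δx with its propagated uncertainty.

For a sum/difference, combine absolute errors in quadrature:
  (δx_1)² = 87.4;  (δx_2)² = 22.2
δΔx = √(110) = 10.5 cm
Δx = 86.57 cm.

86.57 ± 10.5 cm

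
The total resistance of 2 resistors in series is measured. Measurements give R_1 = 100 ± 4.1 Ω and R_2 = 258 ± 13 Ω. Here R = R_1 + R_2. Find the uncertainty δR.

13.6 Ω

Absolute uncertainties add in quadrature for a linear combination:
  (δR_1)² = 16.8;  (δR_2)² = 169
δR = √(186) = 13.6 Ω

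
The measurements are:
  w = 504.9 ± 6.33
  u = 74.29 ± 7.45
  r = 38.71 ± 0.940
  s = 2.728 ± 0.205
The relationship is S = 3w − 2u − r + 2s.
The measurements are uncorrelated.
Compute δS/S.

0.0181

For a sum/difference, combine absolute errors in quadrature:
  (3·δw)² = 361;  (2·δu)² = 222;  (δr)² = 0.884;  (2·δs)² = 0.168
δS = √(584) = 24.2
S = 1333, so δS/S = 24.2/1333 = 0.0181.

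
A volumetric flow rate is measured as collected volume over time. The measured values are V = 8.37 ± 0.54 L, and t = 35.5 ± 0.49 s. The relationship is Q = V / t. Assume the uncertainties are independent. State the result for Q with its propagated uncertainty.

For a monomial Q ∝ V, t^-1, fractional errors add in quadrature:
  (1·δV/V)² = (1×0.0645)² = 0.00416;  (-1·δt/t)² = (-1×0.0138)² = 0.000191
δQ/Q = √(0.00435) = 0.0660
Q = 0.236 L/s, so δQ = 0.0660 × 0.236 = 0.0156 L/s.

0.236 ± 0.0156 L/s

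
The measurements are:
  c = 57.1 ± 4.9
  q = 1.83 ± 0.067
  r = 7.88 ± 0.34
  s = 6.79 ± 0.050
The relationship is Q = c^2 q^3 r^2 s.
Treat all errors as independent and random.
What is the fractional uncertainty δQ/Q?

For a monomial Q ∝ c^2, q^3, r^2, s, fractional errors add in quadrature:
  (2·δc/c)² = (2×0.0858)² = 0.0295;  (3·δq/q)² = (3×0.0366)² = 0.0121;  (2·δr/r)² = (2×0.0431)² = 0.00745;  (1·δs/s)² = (1×0.00736)² = 5.42e-05
δQ/Q = √(0.0490) = 0.221

0.221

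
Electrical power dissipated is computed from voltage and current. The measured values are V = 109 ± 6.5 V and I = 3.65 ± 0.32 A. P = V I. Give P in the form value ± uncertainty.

398 ± 42.2 W

Since P is a product/quotient, work with relative uncertainties:
  (1·δV/V)² = (1×0.0596)² = 0.00356;  (1·δI/I)² = (1×0.0877)² = 0.00769
δP/P = √(0.0112) = 0.106
P = 398 W, so δP = 0.106 × 398 = 42.2 W.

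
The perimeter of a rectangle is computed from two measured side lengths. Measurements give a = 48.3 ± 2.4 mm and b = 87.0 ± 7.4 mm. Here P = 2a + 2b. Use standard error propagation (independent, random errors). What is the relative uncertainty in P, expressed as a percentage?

Absolute uncertainties add in quadrature for a linear combination:
  (2·δa)² = 23.0;  (2·δb)² = 219
δP = √(242) = 15.6 mm
P = 271 mm, so δP/P = 15.6/271 = 0.0575.

5.75%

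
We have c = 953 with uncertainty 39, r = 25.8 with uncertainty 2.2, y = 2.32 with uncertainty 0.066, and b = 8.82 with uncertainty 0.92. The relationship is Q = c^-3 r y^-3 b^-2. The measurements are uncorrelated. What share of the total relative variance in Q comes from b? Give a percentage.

59.5%

(δQ/Q)² = (-3·δc/c)² + (1·δr/r)² + (-3·δy/y)² + (-2·δb/b)²
  c term: (-3×0.0409)² = 0.0151
  r term: (1×0.0853)² = 0.00727
  y term: (-3×0.0284)² = 0.00728
  b term: (-2×0.104)² = 0.0435
Total = 0.0731. Share from b = 0.0435/0.0731 = 0.595.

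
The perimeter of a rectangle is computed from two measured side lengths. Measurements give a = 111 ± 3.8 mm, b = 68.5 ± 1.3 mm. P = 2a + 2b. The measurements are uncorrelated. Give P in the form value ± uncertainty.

359 ± 8.03 mm

Sums and differences: (δP)² = Σ (cᵢ δxᵢ)².
  (2·δa)² = 57.8;  (2·δb)² = 6.76
δP = √(64.5) = 8.03 mm
P = 359 mm.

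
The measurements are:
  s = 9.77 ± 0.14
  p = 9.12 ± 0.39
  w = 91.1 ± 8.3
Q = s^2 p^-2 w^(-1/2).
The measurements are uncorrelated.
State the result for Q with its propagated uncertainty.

Q is a product of powers, so relative uncertainties combine in quadrature:
  (2·δs/s)² = (2×0.0143)² = 0.000821;  (-2·δp/p)² = (-2×0.0428)² = 0.00731;  (−½·δw/w)² = (-0.5×0.0911)² = 0.00208
δQ/Q = √(0.0102) = 0.101
Q = 0.120, so δQ = 0.101 × 0.120 = 0.0122.

0.120 ± 0.0122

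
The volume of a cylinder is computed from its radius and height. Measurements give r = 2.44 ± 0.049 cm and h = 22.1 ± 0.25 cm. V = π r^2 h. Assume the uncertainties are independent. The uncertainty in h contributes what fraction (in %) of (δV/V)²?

(δV/V)² = (2·δr/r)² + (1·δh/h)²
  r term: (2×0.0201)² = 0.00161
  h term: (1×0.0113)² = 0.000128
Total = 0.00174. Share from h = 0.000128/0.00174 = 0.0735.

7.35%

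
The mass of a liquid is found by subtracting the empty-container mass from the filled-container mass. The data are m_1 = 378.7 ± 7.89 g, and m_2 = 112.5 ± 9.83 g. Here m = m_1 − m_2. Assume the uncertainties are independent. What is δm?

12.6 g

m is a linear combination, so absolute uncertainties add in quadrature:
  (δm_1)² = 62.3;  (δm_2)² = 96.6
δm = √(159) = 12.6 g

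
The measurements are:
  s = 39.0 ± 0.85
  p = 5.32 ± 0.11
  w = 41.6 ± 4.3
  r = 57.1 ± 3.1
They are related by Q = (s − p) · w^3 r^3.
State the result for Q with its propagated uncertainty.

(4.51 ± 1.59) × 10^11

Let u = s − p = 33.7. δu = √(δs² + δp²) = √(0.722 + 0.0121) = 0.857, so δu/u = 0.0254.
Q is then a monomial in u, w, r:
δQ/Q = √((δu/u)² + (3·δw/w)² + (3·δr/r)²) = √(0.000648 + 0.0962 + 0.0265) = 0.351
Q = 4.51e+11, so δQ = 0.351 × 4.51e+11 = 1.59e+11.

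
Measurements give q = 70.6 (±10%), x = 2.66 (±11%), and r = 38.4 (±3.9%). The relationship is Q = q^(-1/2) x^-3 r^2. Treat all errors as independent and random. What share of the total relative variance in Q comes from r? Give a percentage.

5.18%

(δQ/Q)² = (−½·δq/q)² + (-3·δx/x)² + (2·δr/r)²
  q term: (-0.5×0.100)² = 0.00250
  x term: (-3×0.110)² = 0.109
  r term: (2×0.0390)² = 0.00608
Total = 0.117. Share from r = 0.00608/0.117 = 0.0518.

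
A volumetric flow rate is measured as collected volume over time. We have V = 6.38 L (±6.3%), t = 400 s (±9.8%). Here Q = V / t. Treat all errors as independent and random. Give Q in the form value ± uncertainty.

0.0159 ± 0.00186 L/s

Relative error in a monomial: (δQ/Q)² = Σ (nᵢ · δxᵢ/xᵢ)².
  (1·δV/V)² = (1×0.0630)² = 0.00397;  (-1·δt/t)² = (-1×0.0980)² = 0.00960
δQ/Q = √(0.0136) = 0.117
Q = 0.0159 L/s, so δQ = 0.117 × 0.0159 = 0.00186 L/s.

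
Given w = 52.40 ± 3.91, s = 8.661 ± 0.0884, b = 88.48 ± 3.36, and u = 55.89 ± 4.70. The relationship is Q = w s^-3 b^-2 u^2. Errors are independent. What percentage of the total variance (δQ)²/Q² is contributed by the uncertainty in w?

(δQ/Q)² = (1·δw/w)² + (-3·δs/s)² + (-2·δb/b)² + (2·δu/u)²
  w term: (1×0.0746)² = 0.00557
  s term: (-3×0.0102)² = 0.000938
  b term: (-2×0.0380)² = 0.00577
  u term: (2×0.0841)² = 0.0283
Total = 0.0406. Share from w = 0.00557/0.0406 = 0.137.

13.7%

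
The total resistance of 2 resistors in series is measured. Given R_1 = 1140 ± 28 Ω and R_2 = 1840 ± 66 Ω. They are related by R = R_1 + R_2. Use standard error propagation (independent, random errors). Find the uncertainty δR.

71.7 Ω

R is a linear combination, so absolute uncertainties add in quadrature:
  (δR_1)² = 784;  (δR_2)² = 4360
δR = √(5140) = 71.7 Ω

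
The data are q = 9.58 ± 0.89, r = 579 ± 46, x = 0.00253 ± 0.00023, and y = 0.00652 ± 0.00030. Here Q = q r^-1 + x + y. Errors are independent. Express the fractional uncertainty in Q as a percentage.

Let p = q·r^-1 = 0.0165. δp/p = √((1·δq/q)² + (-1·δr/r)²) = √(0.00863 + 0.00631) = 0.122, so δp = 0.00202.
Q = p + x + y: δQ = √(δp² + δx² + δy²) = √(4.09e-06 + 5.29e-08 + 9e-08) = 0.00206
Q = 0.0256, so δQ/Q = 0.00206/0.0256 = 0.0804.

8.04%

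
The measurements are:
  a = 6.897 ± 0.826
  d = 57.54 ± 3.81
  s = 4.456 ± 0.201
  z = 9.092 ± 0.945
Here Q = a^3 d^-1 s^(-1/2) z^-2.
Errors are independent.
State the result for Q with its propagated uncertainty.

0.03268 ± 0.0138

For a monomial Q ∝ a^3, d^-1, s^(-1/2), z^-2, fractional errors add in quadrature:
  (3·δa/a)² = (3×0.120)² = 0.129;  (-1·δd/d)² = (-1×0.0662)² = 0.00438;  (−½·δs/s)² = (-0.5×0.0451)² = 0.000509;  (-2·δz/z)² = (-2×0.104)² = 0.0432
δQ/Q = √(0.177) = 0.421
Q = 0.03268, so δQ = 0.421 × 0.03268 = 0.0138.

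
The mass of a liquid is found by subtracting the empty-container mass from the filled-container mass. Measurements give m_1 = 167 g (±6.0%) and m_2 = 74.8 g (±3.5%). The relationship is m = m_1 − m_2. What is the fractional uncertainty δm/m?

Each term contributes (cᵢ δxᵢ)² to (δm)²:
  (δm_1)² = 100;  (δm_2)² = 6.85
δm = √(107) = 10.4 g
m = 92.2 g, so δm/m = 10.4/92.2 = 0.112.

0.112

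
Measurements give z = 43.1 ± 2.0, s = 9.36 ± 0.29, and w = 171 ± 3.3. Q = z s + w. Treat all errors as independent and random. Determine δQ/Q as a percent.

Let p = z·s = 403. δp/p = √((1·δz/z)² + (1·δs/s)²) = √(0.00215 + 0.000960) = 0.0558, so δp = 22.5.
Q = p + w: δQ = √(δp² + δw²) = √(507 + 10.9) = 22.7
Q = 574, so δQ/Q = 22.7/574 = 0.0396.

3.96%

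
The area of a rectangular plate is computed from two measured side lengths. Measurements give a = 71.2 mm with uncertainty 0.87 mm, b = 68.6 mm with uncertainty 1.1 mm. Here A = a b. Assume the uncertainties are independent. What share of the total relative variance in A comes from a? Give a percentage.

36.7%

(δA/A)² = (1·δa/a)² + (1·δb/b)²
  a term: (1×0.0122)² = 0.000149
  b term: (1×0.0160)² = 0.000257
Total = 0.000406. Share from a = 0.000149/0.000406 = 0.367.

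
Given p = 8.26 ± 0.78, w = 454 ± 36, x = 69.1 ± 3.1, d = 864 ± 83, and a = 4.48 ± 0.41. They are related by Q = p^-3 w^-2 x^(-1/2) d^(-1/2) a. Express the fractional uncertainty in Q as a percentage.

For a monomial Q ∝ p^-3, w^-2, x^(-1/2), d^(-1/2), a, fractional errors add in quadrature:
  (-3·δp/p)² = (-3×0.0944)² = 0.0803;  (-2·δw/w)² = (-2×0.0793)² = 0.0252;  (−½·δx/x)² = (-0.5×0.0449)² = 0.000503;  (−½·δd/d)² = (-0.5×0.0961)² = 0.00231;  (1·δa/a)² = (1×0.0915)² = 0.00838
δQ/Q = √(0.117) = 0.341

34.1%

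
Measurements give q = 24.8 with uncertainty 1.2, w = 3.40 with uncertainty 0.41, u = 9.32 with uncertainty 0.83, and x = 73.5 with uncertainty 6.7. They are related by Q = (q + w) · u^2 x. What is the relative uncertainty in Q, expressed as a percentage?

Let h = q + w = 28.2. δh = √(δq² + δw²) = √(1.44 + 0.168) = 1.27, so δh/h = 0.0450.
Q is then a monomial in h, u, x:
δQ/Q = √((δh/h)² + (2·δu/u)² + (1·δx/x)²) = √(0.00202 + 0.0317 + 0.00831) = 0.205

20.5%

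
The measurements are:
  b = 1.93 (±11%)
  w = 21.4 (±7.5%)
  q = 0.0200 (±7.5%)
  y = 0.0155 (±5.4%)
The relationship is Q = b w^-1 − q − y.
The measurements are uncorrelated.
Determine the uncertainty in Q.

0.0121

Let p = b·w^-1 = 0.0902. δp/p = √((1·δb/b)² + (-1·δw/w)²) = √(0.0121 + 0.00562) = 0.133, so δp = 0.0120.
Q = p − q − y: δQ = √(δp² + δq² + δy²) = √(0.000144 + 2.25e-06 + 7.01e-07) = 0.0121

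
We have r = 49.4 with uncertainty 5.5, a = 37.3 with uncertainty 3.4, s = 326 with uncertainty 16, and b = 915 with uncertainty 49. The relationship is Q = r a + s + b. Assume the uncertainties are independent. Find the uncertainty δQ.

270

Let p = r·a = 1840. δp/p = √((1·δr/r)² + (1·δa/a)²) = √(0.0124 + 0.00831) = 0.144, so δp = 265.
Q = p + s + b: δQ = √(δp² + δs² + δb²) = √(70300 + 256 + 2400) = 270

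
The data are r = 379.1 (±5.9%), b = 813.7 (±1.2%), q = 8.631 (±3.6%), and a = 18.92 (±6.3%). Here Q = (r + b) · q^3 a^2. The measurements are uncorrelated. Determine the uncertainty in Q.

Let u = r + b = 1193. δu = √(δr² + δb²) = √(500 + 95.3) = 24.4, so δu/u = 0.0205.
Q is then a monomial in u, q, a:
δQ/Q = √((δu/u)² + (3·δq/q)² + (2·δa/a)²) = √(0.000419 + 0.0117 + 0.0159) = 0.167
Q = 2.745e+08, so δQ = 0.167 × 2.745e+08 = 4.59e+07.

4.59e+07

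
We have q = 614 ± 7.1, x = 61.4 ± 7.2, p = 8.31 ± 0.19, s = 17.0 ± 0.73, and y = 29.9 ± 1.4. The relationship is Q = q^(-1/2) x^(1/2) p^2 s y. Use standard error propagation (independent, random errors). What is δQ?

1090

Q is a product of powers, so relative uncertainties combine in quadrature:
  (−½·δq/q)² = (-0.5×0.0116)² = 3.34e-05;  (½·δx/x)² = (0.5×0.117)² = 0.00344;  (2·δp/p)² = (2×0.0229)² = 0.00209;  (1·δs/s)² = (1×0.0429)² = 0.00184;  (1·δy/y)² = (1×0.0468)² = 0.00219
δQ/Q = √(0.00960) = 0.0980
Q = 11100, so δQ = 0.0980 × 11100 = 1090.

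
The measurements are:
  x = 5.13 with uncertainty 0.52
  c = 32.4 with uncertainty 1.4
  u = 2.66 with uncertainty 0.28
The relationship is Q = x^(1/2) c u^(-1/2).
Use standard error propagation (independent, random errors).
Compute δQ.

3.82

Products/powers → add relative errors in quadrature, weighted by exponent:
  (½·δx/x)² = (0.5×0.101)² = 0.00257;  (1·δc/c)² = (1×0.0432)² = 0.00187;  (−½·δu/u)² = (-0.5×0.105)² = 0.00277
δQ/Q = √(0.00721) = 0.0849
Q = 45.0, so δQ = 0.0849 × 45.0 = 3.82.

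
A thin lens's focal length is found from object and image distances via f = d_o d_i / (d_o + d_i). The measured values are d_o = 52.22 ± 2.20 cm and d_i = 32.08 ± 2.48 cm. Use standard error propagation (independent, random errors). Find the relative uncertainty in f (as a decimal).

0.0505

∂f/∂d_o = (d_i/(d_o+d_i))² = 0.145;  ∂f/∂d_i = (d_o/(d_o+d_i))² = 0.384
δf = √((∂f/∂d_o · δd_o)² + (∂f/∂d_i · δd_i)²) = √(0.102 + 0.906) = 1.00 cm
f = 19.87 cm, so δf/f = 1.00/19.87 = 0.0505.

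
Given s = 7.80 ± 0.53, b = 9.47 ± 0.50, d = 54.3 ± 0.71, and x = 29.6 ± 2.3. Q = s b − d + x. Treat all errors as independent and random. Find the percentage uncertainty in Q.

Let p = s·b = 73.9. δp/p = √((1·δs/s)² + (1·δb/b)²) = √(0.00462 + 0.00279) = 0.0861, so δp = 6.36.
Q = p − d + x: δQ = √(δp² + δd² + δx²) = √(40.4 + 0.504 + 5.29) = 6.80
Q = 49.2, so δQ/Q = 6.80/49.2 = 0.138.

13.8%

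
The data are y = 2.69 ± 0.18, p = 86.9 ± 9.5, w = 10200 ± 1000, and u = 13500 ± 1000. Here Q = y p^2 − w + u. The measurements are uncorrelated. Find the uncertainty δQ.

Let h = y·p^2 = 20300. δh/h = √((1·δy/y)² + (2·δp/p)²) = √(0.00448 + 0.0478) = 0.229, so δh = 4640.
Q = h − w + u: δQ = √(δh² + δw² + δu²) = √(2.16e+07 + 1e+06 + 1e+06) = 4860

4860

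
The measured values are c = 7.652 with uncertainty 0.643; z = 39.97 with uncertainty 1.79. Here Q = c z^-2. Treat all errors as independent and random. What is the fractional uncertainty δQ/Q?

Each factor contributes (exponent × relative error)² to (δQ/Q)²:
  (1·δc/c)² = (1×0.0840)² = 0.00706;  (-2·δz/z)² = (-2×0.0448)² = 0.00802
δQ/Q = √(0.0151) = 0.123

0.123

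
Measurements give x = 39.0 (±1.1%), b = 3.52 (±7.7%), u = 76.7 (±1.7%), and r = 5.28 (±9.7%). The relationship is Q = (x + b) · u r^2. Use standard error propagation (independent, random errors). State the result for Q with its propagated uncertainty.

90900 ± 17700

Let w = x + b = 42.5. δw = √(δx² + δb²) = √(0.184 + 0.0735) = 0.507, so δw/w = 0.0119.
Q is then a monomial in w, u, r:
δQ/Q = √((δw/w)² + (1·δu/u)² + (2·δr/r)²) = √(0.000142 + 0.000289 + 0.0376) = 0.195
Q = 90900, so δQ = 0.195 × 90900 = 17700.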